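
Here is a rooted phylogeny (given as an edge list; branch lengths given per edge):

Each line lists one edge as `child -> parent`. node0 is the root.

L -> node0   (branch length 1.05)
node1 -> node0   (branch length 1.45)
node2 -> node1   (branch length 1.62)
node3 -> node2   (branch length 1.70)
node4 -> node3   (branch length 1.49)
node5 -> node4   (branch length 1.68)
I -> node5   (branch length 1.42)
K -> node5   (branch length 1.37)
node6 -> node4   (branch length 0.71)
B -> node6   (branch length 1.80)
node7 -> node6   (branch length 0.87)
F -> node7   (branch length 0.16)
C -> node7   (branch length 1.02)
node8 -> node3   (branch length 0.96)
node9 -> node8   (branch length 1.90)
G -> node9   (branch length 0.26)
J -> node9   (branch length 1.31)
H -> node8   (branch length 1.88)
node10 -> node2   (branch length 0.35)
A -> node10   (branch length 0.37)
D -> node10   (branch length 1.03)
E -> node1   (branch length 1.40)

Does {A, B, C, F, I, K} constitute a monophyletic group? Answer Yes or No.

The MRCA of the listed taxa subtends ((((I,K),(B,(F,C))),((G,J),H)),(A,D)).
That clade also contains D, G, H, J, which are not in the proposed group, so the group is not monophyletic.

No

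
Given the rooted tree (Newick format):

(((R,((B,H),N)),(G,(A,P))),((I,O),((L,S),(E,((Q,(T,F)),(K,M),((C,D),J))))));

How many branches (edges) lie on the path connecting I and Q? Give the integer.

7

The MRCA of I and Q is the node subtending ((I,O),((L,S),(E,((Q,(T,F)),(K,M),((C,D),J))))).
From I up to that node: 2 branches. From Q up to the same node: 5 branches. Total: 2 + 5 = 7.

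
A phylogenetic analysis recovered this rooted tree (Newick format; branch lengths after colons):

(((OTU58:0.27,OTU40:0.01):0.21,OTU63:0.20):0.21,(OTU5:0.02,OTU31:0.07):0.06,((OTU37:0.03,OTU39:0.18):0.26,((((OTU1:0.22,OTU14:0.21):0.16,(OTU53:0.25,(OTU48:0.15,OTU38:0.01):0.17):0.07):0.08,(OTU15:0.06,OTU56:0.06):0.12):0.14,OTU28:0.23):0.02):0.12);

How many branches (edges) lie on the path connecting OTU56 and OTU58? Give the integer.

The MRCA of OTU56 and OTU58 is the root of the tree.
From OTU56 up to that node: 5 branches. From OTU58 up to the same node: 3 branches. Total: 5 + 3 = 8.

8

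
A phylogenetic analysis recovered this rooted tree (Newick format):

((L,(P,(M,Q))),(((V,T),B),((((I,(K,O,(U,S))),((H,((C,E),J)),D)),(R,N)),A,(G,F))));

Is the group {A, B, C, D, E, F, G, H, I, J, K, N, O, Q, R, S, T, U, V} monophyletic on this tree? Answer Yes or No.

The MRCA of the listed taxa is the root, so the smallest clade containing them is the whole tree.
That clade also contains L, M, P, which are not in the proposed group, so the group is not monophyletic.

No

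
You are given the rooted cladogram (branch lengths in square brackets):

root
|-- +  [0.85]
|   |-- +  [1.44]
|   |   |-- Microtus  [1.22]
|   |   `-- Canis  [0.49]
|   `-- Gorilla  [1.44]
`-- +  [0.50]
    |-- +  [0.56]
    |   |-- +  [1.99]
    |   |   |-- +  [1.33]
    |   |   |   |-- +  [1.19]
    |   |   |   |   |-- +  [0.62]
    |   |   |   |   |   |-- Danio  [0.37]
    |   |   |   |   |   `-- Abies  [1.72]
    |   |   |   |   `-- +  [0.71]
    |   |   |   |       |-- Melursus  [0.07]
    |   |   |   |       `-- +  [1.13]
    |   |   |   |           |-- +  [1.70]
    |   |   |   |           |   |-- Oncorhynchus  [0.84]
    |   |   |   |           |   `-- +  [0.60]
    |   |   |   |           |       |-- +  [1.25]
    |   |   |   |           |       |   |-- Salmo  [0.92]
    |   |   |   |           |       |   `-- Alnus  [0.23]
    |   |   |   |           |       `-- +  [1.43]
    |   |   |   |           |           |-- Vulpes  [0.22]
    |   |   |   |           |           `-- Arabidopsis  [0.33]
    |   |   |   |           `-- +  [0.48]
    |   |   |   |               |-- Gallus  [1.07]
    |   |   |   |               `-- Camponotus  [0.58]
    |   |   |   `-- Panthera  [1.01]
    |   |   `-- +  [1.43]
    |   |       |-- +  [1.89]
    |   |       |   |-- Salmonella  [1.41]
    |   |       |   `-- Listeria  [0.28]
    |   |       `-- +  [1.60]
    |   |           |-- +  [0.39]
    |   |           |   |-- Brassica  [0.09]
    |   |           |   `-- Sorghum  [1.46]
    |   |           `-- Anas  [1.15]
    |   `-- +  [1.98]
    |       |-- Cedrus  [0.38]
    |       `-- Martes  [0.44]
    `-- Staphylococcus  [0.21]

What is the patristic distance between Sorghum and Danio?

The path runs Sorghum → … → MRCA → … → Danio; the MRCA is the node subtending ((((Danio,Abies),(Melursus,((Oncorhynchus,((Salmo,Alnus),(Vulpes,Arabidopsis))),(Gallus,Camponotus)))),Panthera),((Salmonella,Listeria),((Brassica,Sorghum),Anas))).
Branch lengths along that path: 1.46 + 0.39 + 1.60 + 1.43 + 1.33 + 1.19 + 0.62 + 0.37 = 8.39.

8.39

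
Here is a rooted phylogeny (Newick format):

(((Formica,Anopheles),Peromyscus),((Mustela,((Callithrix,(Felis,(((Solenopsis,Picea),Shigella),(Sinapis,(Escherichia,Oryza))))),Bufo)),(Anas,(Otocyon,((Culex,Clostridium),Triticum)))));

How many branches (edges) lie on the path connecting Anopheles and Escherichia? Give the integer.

The MRCA of Anopheles and Escherichia is the root of the tree.
From Anopheles up to that node: 3 branches. From Escherichia up to the same node: 9 branches. Total: 3 + 9 = 12.

12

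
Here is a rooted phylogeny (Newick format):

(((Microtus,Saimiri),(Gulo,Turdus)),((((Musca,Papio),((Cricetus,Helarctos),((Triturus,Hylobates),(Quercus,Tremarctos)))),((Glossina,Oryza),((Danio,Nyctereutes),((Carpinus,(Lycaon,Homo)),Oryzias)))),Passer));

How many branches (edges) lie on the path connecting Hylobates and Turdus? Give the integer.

10

The MRCA of Hylobates and Turdus is the root of the tree.
From Hylobates up to that node: 7 branches. From Turdus up to the same node: 3 branches. Total: 7 + 3 = 10.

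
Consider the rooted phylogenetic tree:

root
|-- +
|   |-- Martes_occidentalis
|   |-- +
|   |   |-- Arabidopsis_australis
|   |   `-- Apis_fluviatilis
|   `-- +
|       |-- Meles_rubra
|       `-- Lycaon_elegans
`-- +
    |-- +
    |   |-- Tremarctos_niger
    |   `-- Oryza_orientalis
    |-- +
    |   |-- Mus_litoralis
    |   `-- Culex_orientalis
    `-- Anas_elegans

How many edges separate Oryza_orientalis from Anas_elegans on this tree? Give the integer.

3

The MRCA of Oryza_orientalis and Anas_elegans is the node subtending ((Tremarctos_niger,Oryza_orientalis),(Mus_litoralis,Culex_orientalis),Anas_elegans).
From Oryza_orientalis up to that node: 2 branches. From Anas_elegans up to the same node: 1 branch. Total: 2 + 1 = 3.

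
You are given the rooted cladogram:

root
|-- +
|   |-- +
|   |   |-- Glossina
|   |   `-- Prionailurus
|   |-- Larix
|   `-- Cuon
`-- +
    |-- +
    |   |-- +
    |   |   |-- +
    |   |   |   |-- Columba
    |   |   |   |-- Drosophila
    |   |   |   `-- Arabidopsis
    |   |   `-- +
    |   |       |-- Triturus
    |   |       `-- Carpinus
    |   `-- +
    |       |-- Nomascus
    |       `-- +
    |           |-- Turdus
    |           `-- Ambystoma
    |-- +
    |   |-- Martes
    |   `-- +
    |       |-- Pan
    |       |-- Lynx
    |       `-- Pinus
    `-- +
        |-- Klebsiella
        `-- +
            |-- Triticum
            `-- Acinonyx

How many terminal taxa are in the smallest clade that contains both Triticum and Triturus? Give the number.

The MRCA of Triticum and Triturus is the node subtending ((((Columba,Drosophila,Arabidopsis),(Triturus,Carpinus)),(Nomascus,(Turdus,Ambystoma))),(Martes,(Pan,Lynx,Pinus)),(Klebsiella,(Triticum,Acinonyx))).
That clade contains 15 terminal taxa: Acinonyx, Ambystoma, Arabidopsis, Carpinus, Columba, Drosophila, Klebsiella, Lynx, Martes, Nomascus, Pan, Pinus, Triticum, Triturus, Turdus.

15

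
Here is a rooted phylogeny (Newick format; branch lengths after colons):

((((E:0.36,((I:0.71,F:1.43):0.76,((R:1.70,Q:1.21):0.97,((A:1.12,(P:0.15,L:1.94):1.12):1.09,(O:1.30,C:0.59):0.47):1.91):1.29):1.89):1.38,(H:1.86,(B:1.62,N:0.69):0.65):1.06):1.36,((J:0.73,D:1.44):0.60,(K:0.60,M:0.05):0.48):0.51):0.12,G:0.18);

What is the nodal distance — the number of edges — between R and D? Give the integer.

9

The MRCA of R and D is the node subtending (((E,((I,F),((R,Q),((A,(P,L)),(O,C))))),(H,(B,N))),((J,D),(K,M))).
From R up to that node: 6 branches. From D up to the same node: 3 branches. Total: 6 + 3 = 9.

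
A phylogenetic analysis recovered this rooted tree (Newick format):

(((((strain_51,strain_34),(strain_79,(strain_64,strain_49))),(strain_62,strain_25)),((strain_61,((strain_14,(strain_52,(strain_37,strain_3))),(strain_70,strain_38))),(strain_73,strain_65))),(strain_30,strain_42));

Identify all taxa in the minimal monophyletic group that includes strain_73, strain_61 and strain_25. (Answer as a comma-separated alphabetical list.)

strain_14, strain_25, strain_3, strain_34, strain_37, strain_38, strain_49, strain_51, strain_52, strain_61, strain_62, strain_64, strain_65, strain_70, strain_73, strain_79

Tracing strain_73: it sits inside (strain_73,strain_65).
Tracing strain_61: it sits inside (strain_61,((strain_14,(strain_52,(strain_37,strain_3))),(strain_70,strain_38))).
Tracing strain_25: it sits inside (strain_62,strain_25).
The smallest clade enclosing all 3 is ((((strain_51,strain_34),(strain_79,(strain_64,strain_49))),(strain_62,strain_25)),((strain_61,((strain_14,(strain_52,(strain_37,strain_3))),(strain_70,strain_38))),(strain_73,strain_65))); the answer is its 16 terminal taxa in alphabetical order.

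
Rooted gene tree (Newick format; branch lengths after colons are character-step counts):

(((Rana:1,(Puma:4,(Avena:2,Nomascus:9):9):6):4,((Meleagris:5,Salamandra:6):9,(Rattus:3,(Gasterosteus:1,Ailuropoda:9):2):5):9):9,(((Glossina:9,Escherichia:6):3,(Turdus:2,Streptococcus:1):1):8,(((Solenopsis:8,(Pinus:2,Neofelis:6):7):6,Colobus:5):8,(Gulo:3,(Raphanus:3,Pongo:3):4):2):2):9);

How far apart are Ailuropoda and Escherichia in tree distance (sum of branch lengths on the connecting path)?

60

The path runs Ailuropoda → … → MRCA → … → Escherichia; the MRCA is the root of the tree.
Branch lengths along that path: 9 + 2 + 5 + 9 + 9 + 9 + 8 + 3 + 6 = 60.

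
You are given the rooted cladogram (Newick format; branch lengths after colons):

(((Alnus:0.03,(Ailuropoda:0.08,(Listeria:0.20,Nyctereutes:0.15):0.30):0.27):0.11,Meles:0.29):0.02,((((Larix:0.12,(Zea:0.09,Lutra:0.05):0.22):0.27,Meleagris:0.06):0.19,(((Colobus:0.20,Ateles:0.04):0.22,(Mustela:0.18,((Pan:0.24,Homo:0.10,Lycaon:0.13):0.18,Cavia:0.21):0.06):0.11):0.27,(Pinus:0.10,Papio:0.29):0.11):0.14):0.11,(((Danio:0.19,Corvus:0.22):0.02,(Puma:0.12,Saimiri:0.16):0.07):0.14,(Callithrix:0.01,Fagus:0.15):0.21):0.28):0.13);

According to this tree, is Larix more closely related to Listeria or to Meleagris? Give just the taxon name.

Meleagris

The MRCA of Larix and Meleagris subtends ((Larix,(Zea,Lutra)),Meleagris) (4 taxa).
The MRCA of Larix and Listeria is the root, subtending the entire tree (24 taxa).
The first is nested inside the second, so Larix shares a more recent common ancestor with Meleagris.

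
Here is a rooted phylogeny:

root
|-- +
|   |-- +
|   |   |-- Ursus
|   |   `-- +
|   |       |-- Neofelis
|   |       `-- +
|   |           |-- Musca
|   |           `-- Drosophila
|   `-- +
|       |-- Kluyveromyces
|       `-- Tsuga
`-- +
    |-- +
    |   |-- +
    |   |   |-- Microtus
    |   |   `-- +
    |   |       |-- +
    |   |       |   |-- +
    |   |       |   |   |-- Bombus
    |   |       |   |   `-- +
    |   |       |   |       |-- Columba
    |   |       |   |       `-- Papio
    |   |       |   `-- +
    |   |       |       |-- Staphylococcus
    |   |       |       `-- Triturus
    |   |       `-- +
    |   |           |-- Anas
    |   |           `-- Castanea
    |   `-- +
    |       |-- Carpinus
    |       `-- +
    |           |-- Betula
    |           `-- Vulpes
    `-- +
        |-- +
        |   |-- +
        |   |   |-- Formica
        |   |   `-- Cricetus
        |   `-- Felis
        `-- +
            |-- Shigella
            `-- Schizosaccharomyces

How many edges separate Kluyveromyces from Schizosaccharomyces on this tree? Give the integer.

The MRCA of Kluyveromyces and Schizosaccharomyces is the root of the tree.
From Kluyveromyces up to that node: 3 branches. From Schizosaccharomyces up to the same node: 4 branches. Total: 3 + 4 = 7.

7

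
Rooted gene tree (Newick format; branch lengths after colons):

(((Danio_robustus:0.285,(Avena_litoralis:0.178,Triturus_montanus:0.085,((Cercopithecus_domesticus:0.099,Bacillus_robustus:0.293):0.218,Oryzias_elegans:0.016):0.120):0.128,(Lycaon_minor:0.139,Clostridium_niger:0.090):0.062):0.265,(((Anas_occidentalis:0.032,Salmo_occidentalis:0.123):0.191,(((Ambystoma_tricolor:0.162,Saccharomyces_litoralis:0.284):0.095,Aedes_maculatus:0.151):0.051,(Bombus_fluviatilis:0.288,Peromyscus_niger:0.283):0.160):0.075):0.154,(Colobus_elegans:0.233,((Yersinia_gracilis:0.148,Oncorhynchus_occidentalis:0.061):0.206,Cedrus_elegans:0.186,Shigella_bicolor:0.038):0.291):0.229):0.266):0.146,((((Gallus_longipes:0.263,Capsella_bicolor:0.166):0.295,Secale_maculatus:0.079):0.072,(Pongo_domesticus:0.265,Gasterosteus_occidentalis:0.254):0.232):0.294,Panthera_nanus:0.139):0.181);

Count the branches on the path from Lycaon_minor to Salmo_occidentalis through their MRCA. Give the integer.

The MRCA of Lycaon_minor and Salmo_occidentalis is the node subtending ((Danio_robustus,(Avena_litoralis,Triturus_montanus,((Cercopithecus_domesticus,Bacillus_robustus),Oryzias_elegans)),(Lycaon_minor,Clostridium_niger)),(((Anas_occidentalis,Salmo_occidentalis),(((Ambystoma_tricolor,Saccharomyces_litoralis),Aedes_maculatus),(Bombus_fluviatilis,Peromyscus_niger))),(Colobus_elegans,((Yersinia_gracilis,Oncorhynchus_occidentalis),Cedrus_elegans,Shigella_bicolor)))).
From Lycaon_minor up to that node: 3 branches. From Salmo_occidentalis up to the same node: 4 branches. Total: 3 + 4 = 7.

7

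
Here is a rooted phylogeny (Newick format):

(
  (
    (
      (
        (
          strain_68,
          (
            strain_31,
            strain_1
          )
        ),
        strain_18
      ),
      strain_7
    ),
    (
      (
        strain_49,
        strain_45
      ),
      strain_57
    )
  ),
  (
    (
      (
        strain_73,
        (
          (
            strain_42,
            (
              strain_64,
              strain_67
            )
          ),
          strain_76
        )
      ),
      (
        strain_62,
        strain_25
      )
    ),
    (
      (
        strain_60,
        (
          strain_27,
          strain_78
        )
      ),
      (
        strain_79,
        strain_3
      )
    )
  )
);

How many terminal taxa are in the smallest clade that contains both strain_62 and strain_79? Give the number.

12

The MRCA of strain_62 and strain_79 is the node subtending (((strain_73,((strain_42,(strain_64,strain_67)),strain_76)),(strain_62,strain_25)),((strain_60,(strain_27,strain_78)),(strain_79,strain_3))).
That clade contains 12 terminal taxa: strain_25, strain_27, strain_3, strain_42, strain_60, strain_62, strain_64, strain_67, strain_73, strain_76, strain_78, strain_79.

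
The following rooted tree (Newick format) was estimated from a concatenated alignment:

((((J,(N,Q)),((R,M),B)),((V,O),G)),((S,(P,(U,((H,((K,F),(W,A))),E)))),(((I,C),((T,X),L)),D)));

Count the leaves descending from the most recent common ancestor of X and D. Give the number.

6

The MRCA of X and D is the node subtending (((I,C),((T,X),L)),D).
That clade contains 6 terminal taxa: C, D, I, L, T, X.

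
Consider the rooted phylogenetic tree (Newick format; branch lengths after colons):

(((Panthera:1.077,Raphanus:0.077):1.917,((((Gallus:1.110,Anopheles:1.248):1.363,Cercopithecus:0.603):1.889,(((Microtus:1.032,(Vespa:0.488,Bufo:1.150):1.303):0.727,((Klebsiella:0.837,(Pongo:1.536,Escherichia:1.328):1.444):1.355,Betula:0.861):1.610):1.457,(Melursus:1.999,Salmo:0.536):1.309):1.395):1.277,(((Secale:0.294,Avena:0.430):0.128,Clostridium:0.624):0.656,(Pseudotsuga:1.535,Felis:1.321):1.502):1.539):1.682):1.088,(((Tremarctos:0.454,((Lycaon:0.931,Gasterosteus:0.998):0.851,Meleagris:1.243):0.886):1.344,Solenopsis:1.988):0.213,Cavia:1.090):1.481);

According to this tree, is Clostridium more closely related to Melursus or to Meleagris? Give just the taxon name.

The MRCA of Clostridium and Melursus subtends ((((Gallus,Anopheles),Cercopithecus),(((Microtus,(Vespa,Bufo)),((Klebsiella,(Pongo,Escherichia)),Betula)),(Melursus,Salmo))),(((Secale,Avena),Clostridium),(Pseudotsuga,Felis))) (17 taxa).
The MRCA of Clostridium and Meleagris is the root, subtending the entire tree (25 taxa).
The first is nested inside the second, so Clostridium shares a more recent common ancestor with Melursus.

Melursus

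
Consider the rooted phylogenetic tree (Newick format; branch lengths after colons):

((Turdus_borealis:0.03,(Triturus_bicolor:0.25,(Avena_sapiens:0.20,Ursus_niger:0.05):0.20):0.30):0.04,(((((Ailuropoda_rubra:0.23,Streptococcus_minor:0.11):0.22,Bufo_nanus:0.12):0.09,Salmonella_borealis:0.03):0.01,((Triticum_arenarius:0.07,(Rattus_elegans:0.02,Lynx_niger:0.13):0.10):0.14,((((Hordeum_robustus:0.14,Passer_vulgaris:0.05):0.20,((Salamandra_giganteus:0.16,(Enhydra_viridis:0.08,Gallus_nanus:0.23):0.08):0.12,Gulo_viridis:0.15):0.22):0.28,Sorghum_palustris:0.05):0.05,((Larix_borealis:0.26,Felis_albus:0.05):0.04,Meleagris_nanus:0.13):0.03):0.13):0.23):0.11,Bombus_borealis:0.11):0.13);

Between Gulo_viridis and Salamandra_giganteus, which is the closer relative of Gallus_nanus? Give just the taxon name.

Salamandra_giganteus

The MRCA of Gallus_nanus and Salamandra_giganteus subtends (Salamandra_giganteus,(Enhydra_viridis,Gallus_nanus)) (3 taxa).
The MRCA of Gallus_nanus and Gulo_viridis subtends ((Salamandra_giganteus,(Enhydra_viridis,Gallus_nanus)),Gulo_viridis) (4 taxa).
The first is nested inside the second, so Gallus_nanus shares a more recent common ancestor with Salamandra_giganteus.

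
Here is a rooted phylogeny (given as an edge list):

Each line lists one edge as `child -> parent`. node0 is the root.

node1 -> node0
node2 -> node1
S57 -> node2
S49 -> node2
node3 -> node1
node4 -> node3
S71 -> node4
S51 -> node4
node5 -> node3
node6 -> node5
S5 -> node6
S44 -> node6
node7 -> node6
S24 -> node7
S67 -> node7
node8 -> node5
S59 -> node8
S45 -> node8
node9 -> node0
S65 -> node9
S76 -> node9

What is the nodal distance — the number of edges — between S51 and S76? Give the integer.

6

The MRCA of S51 and S76 is the root of the tree.
From S51 up to that node: 4 branches. From S76 up to the same node: 2 branches. Total: 4 + 2 = 6.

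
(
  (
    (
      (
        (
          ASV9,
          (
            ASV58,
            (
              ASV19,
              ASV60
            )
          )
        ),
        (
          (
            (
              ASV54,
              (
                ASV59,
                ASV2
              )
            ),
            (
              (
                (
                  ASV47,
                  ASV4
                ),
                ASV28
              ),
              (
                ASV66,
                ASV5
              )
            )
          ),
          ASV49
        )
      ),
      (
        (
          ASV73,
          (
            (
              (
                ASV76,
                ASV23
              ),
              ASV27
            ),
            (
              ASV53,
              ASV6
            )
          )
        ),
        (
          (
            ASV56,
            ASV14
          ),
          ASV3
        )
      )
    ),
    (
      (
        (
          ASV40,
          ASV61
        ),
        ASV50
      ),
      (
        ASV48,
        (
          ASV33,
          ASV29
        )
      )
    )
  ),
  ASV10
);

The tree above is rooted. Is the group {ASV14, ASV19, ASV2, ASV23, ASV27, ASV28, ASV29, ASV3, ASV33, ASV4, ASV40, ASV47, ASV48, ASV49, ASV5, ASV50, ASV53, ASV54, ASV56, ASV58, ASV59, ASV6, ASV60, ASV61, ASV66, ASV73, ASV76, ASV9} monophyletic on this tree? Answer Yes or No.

Yes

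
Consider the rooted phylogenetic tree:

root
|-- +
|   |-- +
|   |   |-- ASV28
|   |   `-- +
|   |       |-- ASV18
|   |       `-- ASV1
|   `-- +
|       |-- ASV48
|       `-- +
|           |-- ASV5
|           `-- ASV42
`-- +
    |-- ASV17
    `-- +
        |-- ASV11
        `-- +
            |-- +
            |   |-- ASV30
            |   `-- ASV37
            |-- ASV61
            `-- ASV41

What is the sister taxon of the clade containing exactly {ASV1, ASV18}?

The clade containing exactly {ASV1, ASV18} attaches to the tree at the node subtending (ASV28,(ASV18,ASV1)).
The other lineage descending from that same node — the sister group — is the single tip ASV28.

ASV28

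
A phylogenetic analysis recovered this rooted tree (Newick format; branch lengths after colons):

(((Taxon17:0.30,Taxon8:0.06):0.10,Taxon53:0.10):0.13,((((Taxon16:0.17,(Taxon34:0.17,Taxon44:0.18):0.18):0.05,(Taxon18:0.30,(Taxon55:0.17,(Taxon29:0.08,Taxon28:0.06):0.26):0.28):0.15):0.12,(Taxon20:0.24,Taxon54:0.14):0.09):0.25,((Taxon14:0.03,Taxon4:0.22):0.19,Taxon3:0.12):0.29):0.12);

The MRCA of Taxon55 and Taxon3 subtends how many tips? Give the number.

12

The MRCA of Taxon55 and Taxon3 is the node subtending ((((Taxon16,(Taxon34,Taxon44)),(Taxon18,(Taxon55,(Taxon29,Taxon28)))),(Taxon20,Taxon54)),((Taxon14,Taxon4),Taxon3)).
That clade contains 12 terminal taxa: Taxon14, Taxon16, Taxon18, Taxon20, Taxon28, Taxon29, Taxon3, Taxon34, Taxon4, Taxon44, Taxon54, Taxon55.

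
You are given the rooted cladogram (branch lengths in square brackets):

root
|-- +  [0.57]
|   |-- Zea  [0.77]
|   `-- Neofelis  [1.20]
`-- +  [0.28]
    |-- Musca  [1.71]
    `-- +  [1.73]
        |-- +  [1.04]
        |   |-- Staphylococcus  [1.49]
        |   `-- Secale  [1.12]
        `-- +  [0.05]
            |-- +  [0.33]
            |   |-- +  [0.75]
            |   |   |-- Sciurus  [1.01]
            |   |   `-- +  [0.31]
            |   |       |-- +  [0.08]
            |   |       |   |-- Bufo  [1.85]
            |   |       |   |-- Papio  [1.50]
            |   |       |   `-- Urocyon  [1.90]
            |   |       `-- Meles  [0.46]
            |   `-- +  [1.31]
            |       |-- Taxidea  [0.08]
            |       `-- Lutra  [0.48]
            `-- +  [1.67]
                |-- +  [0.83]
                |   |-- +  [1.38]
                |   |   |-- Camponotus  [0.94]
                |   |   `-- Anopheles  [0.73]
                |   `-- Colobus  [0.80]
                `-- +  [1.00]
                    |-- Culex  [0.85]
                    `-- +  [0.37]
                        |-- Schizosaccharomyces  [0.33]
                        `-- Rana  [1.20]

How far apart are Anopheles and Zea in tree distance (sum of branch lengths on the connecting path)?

The path runs Anopheles → … → MRCA → … → Zea; the MRCA is the root of the tree.
Branch lengths along that path: 0.73 + 1.38 + 0.83 + 1.67 + 0.05 + 1.73 + 0.28 + 0.57 + 0.77 = 8.01.

8.01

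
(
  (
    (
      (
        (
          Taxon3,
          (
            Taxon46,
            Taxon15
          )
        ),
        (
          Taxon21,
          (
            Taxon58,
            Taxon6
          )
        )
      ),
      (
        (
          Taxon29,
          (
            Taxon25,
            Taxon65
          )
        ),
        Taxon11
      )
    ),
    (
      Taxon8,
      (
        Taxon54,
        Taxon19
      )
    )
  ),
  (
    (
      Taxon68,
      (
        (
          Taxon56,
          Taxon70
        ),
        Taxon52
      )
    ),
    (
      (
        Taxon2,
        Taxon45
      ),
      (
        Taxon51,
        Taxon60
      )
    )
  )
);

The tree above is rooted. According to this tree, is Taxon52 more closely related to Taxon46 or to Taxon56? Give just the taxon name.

The MRCA of Taxon52 and Taxon56 subtends ((Taxon56,Taxon70),Taxon52) (3 taxa).
The MRCA of Taxon52 and Taxon46 is the root, subtending the entire tree (21 taxa).
The first is nested inside the second, so Taxon52 shares a more recent common ancestor with Taxon56.

Taxon56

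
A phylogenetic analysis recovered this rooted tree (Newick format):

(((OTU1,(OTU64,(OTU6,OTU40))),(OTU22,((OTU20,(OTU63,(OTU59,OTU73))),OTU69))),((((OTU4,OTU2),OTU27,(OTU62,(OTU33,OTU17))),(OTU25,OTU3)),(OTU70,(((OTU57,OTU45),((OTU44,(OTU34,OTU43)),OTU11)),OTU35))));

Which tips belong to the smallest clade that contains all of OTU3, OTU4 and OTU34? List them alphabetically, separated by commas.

Tracing OTU3: it sits inside (OTU25,OTU3).
Tracing OTU4: it sits inside (OTU4,OTU2).
Tracing OTU34: it sits inside (OTU34,OTU43).
The smallest clade enclosing all 3 is ((((OTU4,OTU2),OTU27,(OTU62,(OTU33,OTU17))),(OTU25,OTU3)),(OTU70,(((OTU57,OTU45),((OTU44,(OTU34,OTU43)),OTU11)),OTU35))); the answer is its 16 terminal taxa in alphabetical order.

OTU11, OTU17, OTU2, OTU25, OTU27, OTU3, OTU33, OTU34, OTU35, OTU4, OTU43, OTU44, OTU45, OTU57, OTU62, OTU70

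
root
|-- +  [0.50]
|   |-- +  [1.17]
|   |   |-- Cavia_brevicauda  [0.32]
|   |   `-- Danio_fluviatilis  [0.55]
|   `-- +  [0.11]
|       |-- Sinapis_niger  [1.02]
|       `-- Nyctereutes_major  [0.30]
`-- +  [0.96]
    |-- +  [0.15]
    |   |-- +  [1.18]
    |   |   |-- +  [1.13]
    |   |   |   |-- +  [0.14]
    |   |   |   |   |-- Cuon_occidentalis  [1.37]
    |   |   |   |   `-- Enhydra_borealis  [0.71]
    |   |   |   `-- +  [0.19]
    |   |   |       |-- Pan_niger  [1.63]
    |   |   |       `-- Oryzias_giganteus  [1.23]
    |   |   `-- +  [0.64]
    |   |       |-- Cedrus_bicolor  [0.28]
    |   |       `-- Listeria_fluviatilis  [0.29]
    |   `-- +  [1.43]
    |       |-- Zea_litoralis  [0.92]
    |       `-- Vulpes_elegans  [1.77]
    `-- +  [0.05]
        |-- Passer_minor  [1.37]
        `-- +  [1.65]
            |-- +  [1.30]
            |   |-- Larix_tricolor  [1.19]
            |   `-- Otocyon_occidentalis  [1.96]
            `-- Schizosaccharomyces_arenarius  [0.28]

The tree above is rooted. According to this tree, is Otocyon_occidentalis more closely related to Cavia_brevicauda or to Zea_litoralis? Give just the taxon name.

The MRCA of Otocyon_occidentalis and Zea_litoralis subtends (((((Cuon_occidentalis,Enhydra_borealis),(Pan_niger,Oryzias_giganteus)),(Cedrus_bicolor,Listeria_fluviatilis)),(Zea_litoralis,Vulpes_elegans)),(Passer_minor,((Larix_tricolor,Otocyon_occidentalis),Schizosaccharomyces_arenarius))) (12 taxa).
The MRCA of Otocyon_occidentalis and Cavia_brevicauda is the root, subtending the entire tree (16 taxa).
The first is nested inside the second, so Otocyon_occidentalis shares a more recent common ancestor with Zea_litoralis.

Zea_litoralis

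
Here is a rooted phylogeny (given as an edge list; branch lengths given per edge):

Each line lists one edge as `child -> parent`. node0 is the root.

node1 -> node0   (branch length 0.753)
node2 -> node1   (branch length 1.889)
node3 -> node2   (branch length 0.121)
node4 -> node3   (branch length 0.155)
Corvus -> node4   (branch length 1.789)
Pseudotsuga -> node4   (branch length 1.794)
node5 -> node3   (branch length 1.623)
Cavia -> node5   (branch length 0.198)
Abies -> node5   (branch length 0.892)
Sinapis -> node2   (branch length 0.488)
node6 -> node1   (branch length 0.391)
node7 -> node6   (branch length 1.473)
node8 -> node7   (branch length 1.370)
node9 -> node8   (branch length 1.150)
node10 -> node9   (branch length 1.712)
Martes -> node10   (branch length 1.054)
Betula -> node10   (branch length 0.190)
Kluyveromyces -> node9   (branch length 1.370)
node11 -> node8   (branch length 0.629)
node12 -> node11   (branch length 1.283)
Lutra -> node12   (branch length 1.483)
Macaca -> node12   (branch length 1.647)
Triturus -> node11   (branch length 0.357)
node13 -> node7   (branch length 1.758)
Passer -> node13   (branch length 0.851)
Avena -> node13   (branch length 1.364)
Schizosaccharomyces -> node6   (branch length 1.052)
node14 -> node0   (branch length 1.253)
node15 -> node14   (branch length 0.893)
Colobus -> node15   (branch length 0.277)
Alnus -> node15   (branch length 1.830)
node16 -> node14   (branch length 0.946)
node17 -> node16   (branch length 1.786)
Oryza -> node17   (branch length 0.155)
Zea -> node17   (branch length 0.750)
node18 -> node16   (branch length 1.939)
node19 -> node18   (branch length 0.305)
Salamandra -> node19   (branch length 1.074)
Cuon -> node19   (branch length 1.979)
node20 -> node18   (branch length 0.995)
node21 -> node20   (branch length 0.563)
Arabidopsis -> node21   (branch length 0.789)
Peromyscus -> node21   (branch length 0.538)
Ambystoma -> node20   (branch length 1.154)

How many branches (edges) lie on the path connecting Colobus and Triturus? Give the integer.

The MRCA of Colobus and Triturus is the root of the tree.
From Colobus up to that node: 3 branches. From Triturus up to the same node: 6 branches. Total: 3 + 6 = 9.

9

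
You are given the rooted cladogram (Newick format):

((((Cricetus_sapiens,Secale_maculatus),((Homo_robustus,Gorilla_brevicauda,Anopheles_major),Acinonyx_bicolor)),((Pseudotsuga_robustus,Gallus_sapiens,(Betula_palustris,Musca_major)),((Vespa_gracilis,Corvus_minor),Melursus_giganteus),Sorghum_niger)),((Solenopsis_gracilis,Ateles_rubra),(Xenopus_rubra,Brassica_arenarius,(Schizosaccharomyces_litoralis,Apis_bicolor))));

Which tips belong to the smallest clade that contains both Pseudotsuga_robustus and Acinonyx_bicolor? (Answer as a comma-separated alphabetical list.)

Acinonyx_bicolor, Anopheles_major, Betula_palustris, Corvus_minor, Cricetus_sapiens, Gallus_sapiens, Gorilla_brevicauda, Homo_robustus, Melursus_giganteus, Musca_major, Pseudotsuga_robustus, Secale_maculatus, Sorghum_niger, Vespa_gracilis

Tracing Pseudotsuga_robustus: it sits inside (Pseudotsuga_robustus,Gallus_sapiens,(Betula_palustris,Musca_major)).
Tracing Acinonyx_bicolor: it sits inside ((Homo_robustus,Gorilla_brevicauda,Anopheles_major),Acinonyx_bicolor).
The smallest clade enclosing both is (((Cricetus_sapiens,Secale_maculatus),((Homo_robustus,Gorilla_brevicauda,Anopheles_major),Acinonyx_bicolor)),((Pseudotsuga_robustus,Gallus_sapiens,(Betula_palustris,Musca_major)),((Vespa_gracilis,Corvus_minor),Melursus_giganteus),Sorghum_niger)); the answer is its 14 terminal taxa in alphabetical order.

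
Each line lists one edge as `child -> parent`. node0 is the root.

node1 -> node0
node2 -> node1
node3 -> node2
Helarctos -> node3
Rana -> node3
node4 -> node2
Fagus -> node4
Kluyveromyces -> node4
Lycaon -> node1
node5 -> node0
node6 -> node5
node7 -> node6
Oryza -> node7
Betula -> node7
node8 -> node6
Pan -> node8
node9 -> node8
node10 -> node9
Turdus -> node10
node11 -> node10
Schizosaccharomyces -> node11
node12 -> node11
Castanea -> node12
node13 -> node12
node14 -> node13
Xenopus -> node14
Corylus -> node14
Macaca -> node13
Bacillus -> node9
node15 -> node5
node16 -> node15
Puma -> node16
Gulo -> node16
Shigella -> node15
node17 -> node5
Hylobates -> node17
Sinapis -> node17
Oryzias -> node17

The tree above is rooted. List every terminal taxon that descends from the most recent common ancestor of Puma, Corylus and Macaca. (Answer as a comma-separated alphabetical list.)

Bacillus, Betula, Castanea, Corylus, Gulo, Hylobates, Macaca, Oryza, Oryzias, Pan, Puma, Schizosaccharomyces, Shigella, Sinapis, Turdus, Xenopus

Tracing Puma: it sits inside (Puma,Gulo).
Tracing Corylus: it sits inside (Xenopus,Corylus).
Tracing Macaca: it sits inside ((Xenopus,Corylus),Macaca).
The smallest clade enclosing all 3 is (((Oryza,Betula),(Pan,((Turdus,(Schizosaccharomyces,(Castanea,((Xenopus,Corylus),Macaca)))),Bacillus))),((Puma,Gulo),Shigella),(Hylobates,Sinapis,Oryzias)); the answer is its 16 terminal taxa in alphabetical order.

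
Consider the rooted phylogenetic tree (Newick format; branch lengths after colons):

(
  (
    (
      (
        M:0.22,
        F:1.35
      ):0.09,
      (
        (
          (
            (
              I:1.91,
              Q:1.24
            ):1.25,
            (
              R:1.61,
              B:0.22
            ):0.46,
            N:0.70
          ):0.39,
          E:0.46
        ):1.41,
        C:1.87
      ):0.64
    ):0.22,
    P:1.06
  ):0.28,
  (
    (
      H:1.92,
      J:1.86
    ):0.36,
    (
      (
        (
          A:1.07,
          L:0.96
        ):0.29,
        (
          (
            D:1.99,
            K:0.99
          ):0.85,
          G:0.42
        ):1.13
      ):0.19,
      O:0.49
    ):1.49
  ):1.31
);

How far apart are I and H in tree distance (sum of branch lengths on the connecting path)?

The path runs I → … → MRCA → … → H; the MRCA is the root of the tree.
Branch lengths along that path: 1.91 + 1.25 + 0.39 + 1.41 + 0.64 + 0.22 + 0.28 + 1.31 + 0.36 + 1.92 = 9.69.

9.69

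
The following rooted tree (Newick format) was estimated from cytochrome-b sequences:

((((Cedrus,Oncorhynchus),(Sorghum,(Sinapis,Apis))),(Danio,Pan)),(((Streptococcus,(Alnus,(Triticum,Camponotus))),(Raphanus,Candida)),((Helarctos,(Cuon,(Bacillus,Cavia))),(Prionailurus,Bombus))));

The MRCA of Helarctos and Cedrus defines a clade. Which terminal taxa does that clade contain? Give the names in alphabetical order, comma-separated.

Tracing Helarctos: it sits inside (Helarctos,(Cuon,(Bacillus,Cavia))).
Tracing Cedrus: it sits inside (Cedrus,Oncorhynchus).
The smallest clade enclosing both is the whole tree (their MRCA is the root), so the answer is all 19 tips in alphabetical order.

Alnus, Apis, Bacillus, Bombus, Camponotus, Candida, Cavia, Cedrus, Cuon, Danio, Helarctos, Oncorhynchus, Pan, Prionailurus, Raphanus, Sinapis, Sorghum, Streptococcus, Triticum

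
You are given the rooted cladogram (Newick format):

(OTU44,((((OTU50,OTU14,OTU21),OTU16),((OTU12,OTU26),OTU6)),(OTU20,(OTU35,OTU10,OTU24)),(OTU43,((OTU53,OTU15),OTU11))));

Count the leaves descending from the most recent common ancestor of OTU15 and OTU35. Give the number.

The MRCA of OTU15 and OTU35 is the node subtending ((((OTU50,OTU14,OTU21),OTU16),((OTU12,OTU26),OTU6)),(OTU20,(OTU35,OTU10,OTU24)),(OTU43,((OTU53,OTU15),OTU11))).
That clade contains 15 terminal taxa: OTU10, OTU11, OTU12, OTU14, OTU15, OTU16, OTU20, OTU21, OTU24, OTU26, OTU35, OTU43, OTU50, OTU53, OTU6.

15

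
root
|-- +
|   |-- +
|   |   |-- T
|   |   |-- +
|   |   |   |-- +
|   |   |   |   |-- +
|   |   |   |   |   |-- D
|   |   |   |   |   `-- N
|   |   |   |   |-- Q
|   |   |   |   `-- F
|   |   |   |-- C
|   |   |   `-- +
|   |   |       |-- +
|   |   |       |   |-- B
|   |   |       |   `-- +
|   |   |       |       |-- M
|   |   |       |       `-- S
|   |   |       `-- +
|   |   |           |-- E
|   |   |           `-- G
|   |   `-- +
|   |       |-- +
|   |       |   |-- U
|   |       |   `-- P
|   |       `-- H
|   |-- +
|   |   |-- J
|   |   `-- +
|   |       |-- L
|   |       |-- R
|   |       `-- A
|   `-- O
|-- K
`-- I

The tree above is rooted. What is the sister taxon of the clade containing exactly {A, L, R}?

J

The clade containing exactly {A, L, R} attaches to the tree at the node subtending (J,(L,R,A)).
The other lineage descending from that same node — the sister group — is the single tip J.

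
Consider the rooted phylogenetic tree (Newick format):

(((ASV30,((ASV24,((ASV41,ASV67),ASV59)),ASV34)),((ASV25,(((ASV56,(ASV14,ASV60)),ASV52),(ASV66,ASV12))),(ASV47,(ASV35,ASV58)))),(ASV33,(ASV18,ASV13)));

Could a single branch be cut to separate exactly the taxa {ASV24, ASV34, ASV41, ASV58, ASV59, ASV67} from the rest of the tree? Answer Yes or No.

No

The MRCA of the listed taxa subtends ((ASV30,((ASV24,((ASV41,ASV67),ASV59)),ASV34)),((ASV25,(((ASV56,(ASV14,ASV60)),ASV52),(ASV66,ASV12))),(ASV47,(ASV35,ASV58)))).
That clade also contains ASV12, ASV14, ASV25, ASV30, ASV35, ASV47, ASV52, ASV56, ASV60, ASV66, which are not in the proposed group, so the group is not monophyletic.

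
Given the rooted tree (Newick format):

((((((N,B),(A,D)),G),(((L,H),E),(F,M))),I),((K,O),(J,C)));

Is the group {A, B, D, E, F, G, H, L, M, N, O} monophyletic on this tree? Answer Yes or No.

The MRCA of the listed taxa is the root, so the smallest clade containing them is the whole tree.
That clade also contains C, I, J, K, which are not in the proposed group, so the group is not monophyletic.

No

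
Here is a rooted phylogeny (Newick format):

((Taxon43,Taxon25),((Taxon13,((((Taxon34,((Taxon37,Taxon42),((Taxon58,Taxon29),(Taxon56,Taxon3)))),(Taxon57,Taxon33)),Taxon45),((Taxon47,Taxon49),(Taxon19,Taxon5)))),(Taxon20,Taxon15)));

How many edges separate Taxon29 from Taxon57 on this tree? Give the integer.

The MRCA of Taxon29 and Taxon57 is the node subtending ((Taxon34,((Taxon37,Taxon42),((Taxon58,Taxon29),(Taxon56,Taxon3)))),(Taxon57,Taxon33)).
From Taxon29 up to that node: 5 branches. From Taxon57 up to the same node: 2 branches. Total: 5 + 2 = 7.

7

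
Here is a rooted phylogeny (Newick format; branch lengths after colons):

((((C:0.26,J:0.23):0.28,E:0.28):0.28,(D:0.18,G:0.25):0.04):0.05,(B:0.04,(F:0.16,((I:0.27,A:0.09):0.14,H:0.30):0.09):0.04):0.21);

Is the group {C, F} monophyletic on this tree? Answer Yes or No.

No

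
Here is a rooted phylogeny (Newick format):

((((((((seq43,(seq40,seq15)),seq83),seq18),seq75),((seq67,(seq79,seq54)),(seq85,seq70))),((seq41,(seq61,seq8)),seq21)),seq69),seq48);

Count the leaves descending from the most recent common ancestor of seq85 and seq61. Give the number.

The MRCA of seq85 and seq61 is the node subtending ((((((seq43,(seq40,seq15)),seq83),seq18),seq75),((seq67,(seq79,seq54)),(seq85,seq70))),((seq41,(seq61,seq8)),seq21)).
That clade contains 15 terminal taxa: seq15, seq18, seq21, seq40, seq41, seq43, seq54, seq61, seq67, seq70, seq75, seq79, seq8, seq83, seq85.

15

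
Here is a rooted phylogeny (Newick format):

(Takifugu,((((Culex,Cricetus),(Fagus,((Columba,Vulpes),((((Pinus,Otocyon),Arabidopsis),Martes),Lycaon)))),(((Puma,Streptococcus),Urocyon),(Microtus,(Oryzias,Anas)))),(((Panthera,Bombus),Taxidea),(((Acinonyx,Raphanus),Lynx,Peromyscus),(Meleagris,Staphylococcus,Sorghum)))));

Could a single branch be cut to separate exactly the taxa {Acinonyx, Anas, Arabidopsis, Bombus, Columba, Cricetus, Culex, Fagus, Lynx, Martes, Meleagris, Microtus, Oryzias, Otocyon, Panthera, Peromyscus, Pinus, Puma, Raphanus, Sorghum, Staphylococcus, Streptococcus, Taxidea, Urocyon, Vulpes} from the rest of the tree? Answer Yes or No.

No

The MRCA of the listed taxa subtends ((((Culex,Cricetus),(Fagus,((Columba,Vulpes),((((Pinus,Otocyon),Arabidopsis),Martes),Lycaon)))),(((Puma,Streptococcus),Urocyon),(Microtus,(Oryzias,Anas)))),(((Panthera,Bombus),Taxidea),(((Acinonyx,Raphanus),Lynx,Peromyscus),(Meleagris,Staphylococcus,Sorghum)))).
That clade also contains Lycaon, which is not in the proposed group, so the group is not monophyletic.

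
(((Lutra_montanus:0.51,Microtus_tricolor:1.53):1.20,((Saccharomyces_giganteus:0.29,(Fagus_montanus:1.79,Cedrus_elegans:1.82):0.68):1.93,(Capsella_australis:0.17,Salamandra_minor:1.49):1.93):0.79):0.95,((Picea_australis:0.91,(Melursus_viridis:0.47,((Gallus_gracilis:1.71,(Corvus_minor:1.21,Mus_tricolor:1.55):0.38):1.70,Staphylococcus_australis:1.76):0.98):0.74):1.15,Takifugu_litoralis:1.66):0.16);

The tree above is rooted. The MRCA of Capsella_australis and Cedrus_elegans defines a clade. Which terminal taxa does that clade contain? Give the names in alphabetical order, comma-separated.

Tracing Capsella_australis: it sits inside (Capsella_australis,Salamandra_minor).
Tracing Cedrus_elegans: it sits inside (Fagus_montanus,Cedrus_elegans).
The smallest clade enclosing both is ((Saccharomyces_giganteus,(Fagus_montanus,Cedrus_elegans)),(Capsella_australis,Salamandra_minor)); the answer is its 5 terminal taxa in alphabetical order.

Capsella_australis, Cedrus_elegans, Fagus_montanus, Saccharomyces_giganteus, Salamandra_minor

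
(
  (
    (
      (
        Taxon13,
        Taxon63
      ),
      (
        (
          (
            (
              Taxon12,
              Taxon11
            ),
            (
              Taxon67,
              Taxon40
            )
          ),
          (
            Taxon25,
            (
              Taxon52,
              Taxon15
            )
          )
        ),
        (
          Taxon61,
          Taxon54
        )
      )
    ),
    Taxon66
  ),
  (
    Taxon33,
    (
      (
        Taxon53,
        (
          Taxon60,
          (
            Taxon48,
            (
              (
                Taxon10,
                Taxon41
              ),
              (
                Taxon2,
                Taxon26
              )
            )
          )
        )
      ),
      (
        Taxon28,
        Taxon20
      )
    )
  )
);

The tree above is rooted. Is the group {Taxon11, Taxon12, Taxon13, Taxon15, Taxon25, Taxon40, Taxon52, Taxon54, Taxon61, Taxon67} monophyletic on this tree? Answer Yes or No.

The MRCA of the listed taxa subtends ((Taxon13,Taxon63),((((Taxon12,Taxon11),(Taxon67,Taxon40)),(Taxon25,(Taxon52,Taxon15))),(Taxon61,Taxon54))).
That clade also contains Taxon63, which is not in the proposed group, so the group is not monophyletic.

No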